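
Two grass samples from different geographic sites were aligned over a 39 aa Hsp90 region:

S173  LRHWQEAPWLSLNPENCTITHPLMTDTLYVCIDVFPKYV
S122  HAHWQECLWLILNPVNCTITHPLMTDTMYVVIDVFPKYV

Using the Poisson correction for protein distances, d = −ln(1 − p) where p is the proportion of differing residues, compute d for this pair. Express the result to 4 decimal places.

The sequences differ at positions 1 (L/H), 2 (R/A), 7 (A/C), 8 (P/L), 11 (S/I), 15 (E/V), 28 (L/M), 31 (C/V).
p = 8/39 = 0.205128.
d = −ln(1 − 0.205128) = −ln(0.794872) = 0.2296.

0.2296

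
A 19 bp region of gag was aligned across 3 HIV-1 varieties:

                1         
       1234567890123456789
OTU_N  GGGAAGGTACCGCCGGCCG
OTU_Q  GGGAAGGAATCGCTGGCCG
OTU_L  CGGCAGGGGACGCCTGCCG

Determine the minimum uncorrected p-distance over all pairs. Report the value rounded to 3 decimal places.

Pairwise Hamming distances:
  OTU_N vs OTU_Q: 3
  OTU_N vs OTU_L: 6
  OTU_Q vs OTU_L: 7
The smallest is 3 mismatches, between OTU_N and OTU_Q; p = 3/19 = 0.158.

0.158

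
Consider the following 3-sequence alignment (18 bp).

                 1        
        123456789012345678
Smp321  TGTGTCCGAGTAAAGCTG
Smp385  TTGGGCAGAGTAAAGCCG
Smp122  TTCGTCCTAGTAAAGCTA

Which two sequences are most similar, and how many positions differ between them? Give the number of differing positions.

Pairwise Hamming distances:
  Smp321 vs Smp385: 5
  Smp321 vs Smp122: 4
  Smp385 vs Smp122: 6
The smallest is 4, between Smp321 and Smp122.

4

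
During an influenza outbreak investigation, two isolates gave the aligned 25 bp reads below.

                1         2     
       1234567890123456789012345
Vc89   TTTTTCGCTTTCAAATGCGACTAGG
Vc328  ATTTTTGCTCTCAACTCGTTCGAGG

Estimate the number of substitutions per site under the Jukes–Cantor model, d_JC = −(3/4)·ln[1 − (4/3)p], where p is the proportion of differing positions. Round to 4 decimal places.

The sequences differ at positions 1 (T/A), 6 (C/T), 10 (T/C), 15 (A/C), 17 (G/C), 18 (C/G), 19 (G/T), 20 (A/T), 22 (T/G).
p = 9/25 = 0.360000.
d = −0.75 · ln(1 − (4/3)·0.360000) = −0.75 · ln(0.520000) = −0.75 · (-0.653926) = 0.4904.

0.4904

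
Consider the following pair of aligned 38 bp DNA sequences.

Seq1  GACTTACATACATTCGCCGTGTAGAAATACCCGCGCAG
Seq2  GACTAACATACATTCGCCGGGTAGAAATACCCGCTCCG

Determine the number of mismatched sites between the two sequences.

The sequences differ at positions 5 (T/A), 20 (T/G), 35 (G/T), 37 (A/C).
That gives 4 mismatches out of 38 aligned sites, so the Hamming distance is 4.

4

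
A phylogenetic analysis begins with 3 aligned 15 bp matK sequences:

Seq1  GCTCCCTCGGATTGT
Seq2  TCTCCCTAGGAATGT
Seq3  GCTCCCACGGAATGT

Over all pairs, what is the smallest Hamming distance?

2

Pairwise Hamming distances:
  Seq1 vs Seq2: 3
  Seq1 vs Seq3: 2
  Seq2 vs Seq3: 3
The smallest is 2, between Seq1 and Seq3.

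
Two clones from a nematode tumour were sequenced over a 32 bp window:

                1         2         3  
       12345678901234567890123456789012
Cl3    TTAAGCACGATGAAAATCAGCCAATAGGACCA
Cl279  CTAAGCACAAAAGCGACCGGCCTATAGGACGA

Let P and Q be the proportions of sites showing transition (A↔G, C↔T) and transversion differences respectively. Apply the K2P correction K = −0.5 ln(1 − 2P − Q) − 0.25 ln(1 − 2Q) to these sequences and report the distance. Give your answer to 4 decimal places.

0.4853

Differing sites — 1:T/C (Ti); 9:G/A (Ti); 11:T/A (Tv); 12:G/A (Ti); 13:A/G (Ti); 14:A/C (Tv); 15:A/G (Ti); 17:T/C (Ti); 19:A/G (Ti); 23:A/T (Tv); 31:C/G (Tv).
Of the 11 differences, 7 transitions and 4 transversions over 32 sites: P = 7/32 = 0.218750, Q = 4/32 = 0.125000.
d = −0.5·ln(0.437500) − 0.25·ln(0.750000) = −0.5·(-0.826679) − 0.25·(-0.287682) = 0.4853.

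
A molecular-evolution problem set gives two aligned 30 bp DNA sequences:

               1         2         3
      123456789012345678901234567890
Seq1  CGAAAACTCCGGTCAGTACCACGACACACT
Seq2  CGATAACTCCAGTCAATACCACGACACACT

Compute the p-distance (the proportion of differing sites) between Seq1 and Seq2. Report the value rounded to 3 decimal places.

The sequences differ at positions 4 (A/T), 11 (G/A), 16 (G/A).
There are 3 differences over 30 sites, so p = 3/30 = 0.100.

0.100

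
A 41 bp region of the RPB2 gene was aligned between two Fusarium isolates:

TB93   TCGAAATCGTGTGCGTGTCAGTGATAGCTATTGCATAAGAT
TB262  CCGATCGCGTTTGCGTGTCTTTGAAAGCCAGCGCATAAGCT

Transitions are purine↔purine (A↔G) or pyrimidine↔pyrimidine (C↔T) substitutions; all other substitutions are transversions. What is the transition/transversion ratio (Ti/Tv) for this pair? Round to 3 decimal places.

0.333

Differing sites — 1:T/C (Ti); 5:A/T (Tv); 6:A/C (Tv); 7:T/G (Tv); 11:G/T (Tv); 20:A/T (Tv); 21:G/T (Tv); 25:T/A (Tv); 29:T/C (Ti); 31:T/G (Tv); 32:T/C (Ti); 40:A/C (Tv).
Of the 12 differences, 3 transitions and 9 transversions, so Ti/Tv = 3/9 = 0.333.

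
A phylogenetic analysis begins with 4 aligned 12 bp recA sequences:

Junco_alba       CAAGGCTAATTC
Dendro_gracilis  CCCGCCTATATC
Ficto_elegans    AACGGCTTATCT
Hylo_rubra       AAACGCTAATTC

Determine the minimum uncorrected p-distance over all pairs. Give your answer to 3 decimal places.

Pairwise Hamming distances:
  Junco_alba vs Dendro_gracilis: 5
  Junco_alba vs Ficto_elegans: 5
  Junco_alba vs Hylo_rubra: 2
  Dendro_gracilis vs Ficto_elegans: 8
  Dendro_gracilis vs Hylo_rubra: 7
  Ficto_elegans vs Hylo_rubra: 5
The smallest is 2 mismatches, between Junco_alba and Hylo_rubra; p = 2/12 = 0.167.

0.167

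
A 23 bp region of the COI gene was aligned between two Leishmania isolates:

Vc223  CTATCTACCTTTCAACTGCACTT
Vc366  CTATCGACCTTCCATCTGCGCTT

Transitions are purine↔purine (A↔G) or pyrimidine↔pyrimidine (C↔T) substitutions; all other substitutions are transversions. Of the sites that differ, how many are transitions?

2

The sequences differ at positions 6 (T/G, transversion), 12 (T/C, transition), 15 (A/T, transversion), 20 (A/G, transition).
Of the 4 differences, 2 transitions and 2 transversions, so the answer is 2.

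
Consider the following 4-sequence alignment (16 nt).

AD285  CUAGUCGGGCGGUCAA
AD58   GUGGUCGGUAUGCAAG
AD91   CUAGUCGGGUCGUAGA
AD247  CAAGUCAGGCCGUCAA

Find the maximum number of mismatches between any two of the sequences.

10

Pairwise Hamming distances:
  AD285 vs AD58: 8
  AD285 vs AD91: 4
  AD285 vs AD247: 3
  AD58 vs AD91: 8
  AD58 vs AD247: 10
  AD91 vs AD247: 5
The largest is 10, between AD58 and AD247.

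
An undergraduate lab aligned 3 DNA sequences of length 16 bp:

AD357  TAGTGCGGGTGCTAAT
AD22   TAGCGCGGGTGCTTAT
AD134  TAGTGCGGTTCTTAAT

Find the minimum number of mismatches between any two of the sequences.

Pairwise Hamming distances:
  AD357 vs AD22: 2
  AD357 vs AD134: 3
  AD22 vs AD134: 5
The smallest is 2, between AD357 and AD22.

2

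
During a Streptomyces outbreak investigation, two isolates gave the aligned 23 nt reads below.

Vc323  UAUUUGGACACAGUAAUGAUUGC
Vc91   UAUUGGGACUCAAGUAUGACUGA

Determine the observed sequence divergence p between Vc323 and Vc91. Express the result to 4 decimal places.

Differing sites — 5:U/G; 10:A/U; 13:G/A; 14:U/G; 15:A/U; 20:U/C; 23:C/A.
There are 7 differences over 23 sites, so p = 7/23 = 0.3043.

0.3043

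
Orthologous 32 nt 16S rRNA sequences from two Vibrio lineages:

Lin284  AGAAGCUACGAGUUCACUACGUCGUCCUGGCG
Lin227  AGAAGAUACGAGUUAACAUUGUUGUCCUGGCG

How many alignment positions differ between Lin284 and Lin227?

6

Differing sites — 6:C/A; 15:C/A; 18:U/A; 19:A/U; 20:C/U; 23:C/U.
That gives 6 mismatches out of 32 aligned sites, so the Hamming distance is 6.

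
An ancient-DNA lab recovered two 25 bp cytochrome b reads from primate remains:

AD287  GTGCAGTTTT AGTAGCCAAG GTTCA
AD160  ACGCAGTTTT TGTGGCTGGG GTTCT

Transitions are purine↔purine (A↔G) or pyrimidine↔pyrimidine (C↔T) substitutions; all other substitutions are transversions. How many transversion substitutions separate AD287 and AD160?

2

The sequences differ at positions 1 (G/A, transition), 2 (T/C, transition), 11 (A/T, transversion), 14 (A/G, transition), 17 (C/T, transition), 18 (A/G, transition), 19 (A/G, transition), 25 (A/T, transversion).
Of the 8 differences, 6 transitions and 2 transversions, so the answer is 2.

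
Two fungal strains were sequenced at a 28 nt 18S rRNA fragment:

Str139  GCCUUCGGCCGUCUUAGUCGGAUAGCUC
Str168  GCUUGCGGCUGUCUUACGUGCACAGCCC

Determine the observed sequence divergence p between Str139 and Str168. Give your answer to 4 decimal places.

Mismatches occur at site 3 (C↔U), site 5 (U↔G), site 10 (C↔U), site 17 (G↔C), site 18 (U↔G), site 19 (C↔U), site 21 (G↔C), site 23 (U↔C), site 27 (U↔C).
There are 9 differences over 28 sites, so p = 9/28 = 0.3214.

0.3214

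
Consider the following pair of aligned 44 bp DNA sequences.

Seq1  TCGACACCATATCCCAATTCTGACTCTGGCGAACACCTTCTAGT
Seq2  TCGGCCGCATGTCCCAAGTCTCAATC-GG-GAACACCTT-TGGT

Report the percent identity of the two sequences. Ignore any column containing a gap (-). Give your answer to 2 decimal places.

80.49%

Excluding the 3 gap columns leaves 41 comparable sites.
Differing sites — 4:A/G; 6:A/C; 7:C/G; 11:A/G; 18:T/G; 22:G/C; 24:C/A; 42:A/G.
33 of the 41 comparable sites match, so the percent identity is 33/41 × 100 = 80.49%.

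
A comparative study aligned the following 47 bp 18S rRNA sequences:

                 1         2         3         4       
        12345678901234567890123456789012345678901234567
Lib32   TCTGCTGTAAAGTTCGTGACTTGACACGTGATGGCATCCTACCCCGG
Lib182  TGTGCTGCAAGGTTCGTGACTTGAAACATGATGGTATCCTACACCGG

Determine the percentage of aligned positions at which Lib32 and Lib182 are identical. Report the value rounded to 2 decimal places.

85.11%

The sequences differ at positions 2 (C/G), 8 (T/C), 11 (A/G), 25 (C/A), 28 (G/A), 35 (C/T), 43 (C/A).
40 of the 47 sites match, so the percent identity is 40/47 × 100 = 85.11%.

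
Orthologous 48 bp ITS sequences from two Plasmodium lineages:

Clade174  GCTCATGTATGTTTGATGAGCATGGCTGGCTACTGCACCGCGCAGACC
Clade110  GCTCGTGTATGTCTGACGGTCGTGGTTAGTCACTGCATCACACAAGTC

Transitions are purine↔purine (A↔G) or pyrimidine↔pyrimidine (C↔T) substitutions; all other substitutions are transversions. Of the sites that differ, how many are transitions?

15

Differing sites — 5:A/G (Ti); 13:T/C (Ti); 17:T/C (Ti); 19:A/G (Ti); 20:G/T (Tv); 22:A/G (Ti); 26:C/T (Ti); 28:G/A (Ti); 30:C/T (Ti); 31:T/C (Ti); 38:C/T (Ti); 40:G/A (Ti); 42:G/A (Ti); 45:G/A (Ti); 46:A/G (Ti); 47:C/T (Ti).
Of the 16 differences, 15 transitions and 1 transversion, so the answer is 15.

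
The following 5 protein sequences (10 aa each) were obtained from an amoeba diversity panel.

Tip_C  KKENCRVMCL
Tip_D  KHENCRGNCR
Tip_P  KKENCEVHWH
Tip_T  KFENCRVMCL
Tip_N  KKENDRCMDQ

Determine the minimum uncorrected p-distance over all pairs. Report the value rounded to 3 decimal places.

Pairwise Hamming distances:
  Tip_C vs Tip_D: 4
  Tip_C vs Tip_P: 4
  Tip_C vs Tip_T: 1
  Tip_C vs Tip_N: 4
  Tip_D vs Tip_P: 6
  Tip_D vs Tip_T: 4
  Tip_D vs Tip_N: 6
  Tip_P vs Tip_T: 5
  Tip_P vs Tip_N: 6
  Tip_T vs Tip_N: 5
The smallest is 1 mismatch, between Tip_C and Tip_T; p = 1/10 = 0.100.

0.100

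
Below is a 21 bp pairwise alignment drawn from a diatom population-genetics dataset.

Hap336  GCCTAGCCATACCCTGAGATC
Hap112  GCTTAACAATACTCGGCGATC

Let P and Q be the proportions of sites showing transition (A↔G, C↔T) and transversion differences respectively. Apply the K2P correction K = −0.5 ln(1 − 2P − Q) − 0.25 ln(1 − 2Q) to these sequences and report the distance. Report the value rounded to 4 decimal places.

0.3639

Differing sites — 3:C/T (Ti); 6:G/A (Ti); 8:C/A (Tv); 13:C/T (Ti); 15:T/G (Tv); 17:A/C (Tv).
Of the 6 differences, 3 transitions and 3 transversions over 21 sites: P = 3/21 = 0.142857, Q = 3/21 = 0.142857.
d = −0.5·ln(0.571429) − 0.25·ln(0.714286) = −0.5·(-0.559615) − 0.25·(-0.336472) = 0.3639.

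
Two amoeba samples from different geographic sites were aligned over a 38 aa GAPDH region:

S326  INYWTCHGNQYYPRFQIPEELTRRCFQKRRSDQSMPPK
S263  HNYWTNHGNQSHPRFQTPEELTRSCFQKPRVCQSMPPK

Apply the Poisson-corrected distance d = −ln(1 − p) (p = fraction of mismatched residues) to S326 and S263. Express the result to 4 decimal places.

The sequences differ at positions 1 (I/H), 6 (C/N), 11 (Y/S), 12 (Y/H), 17 (I/T), 24 (R/S), 29 (R/P), 31 (S/V), 32 (D/C).
p = 9/38 = 0.236842.
d = −ln(1 − 0.236842) = −ln(0.763158) = 0.2703.

0.2703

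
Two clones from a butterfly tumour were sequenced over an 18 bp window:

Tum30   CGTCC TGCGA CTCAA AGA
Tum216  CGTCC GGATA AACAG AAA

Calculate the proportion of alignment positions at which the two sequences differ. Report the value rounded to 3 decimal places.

The sequences differ at positions 6 (T/G), 8 (C/A), 9 (G/T), 11 (C/A), 12 (T/A), 15 (A/G), 17 (G/A).
There are 7 differences over 18 sites, so p = 7/18 = 0.389.

0.389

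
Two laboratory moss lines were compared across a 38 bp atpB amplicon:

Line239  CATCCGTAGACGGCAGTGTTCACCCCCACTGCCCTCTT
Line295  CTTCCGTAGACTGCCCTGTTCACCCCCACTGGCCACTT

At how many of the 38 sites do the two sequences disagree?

6

Differing sites — 2:A/T; 12:G/T; 15:A/C; 16:G/C; 32:C/G; 35:T/A.
That gives 6 mismatches out of 38 aligned sites, so the Hamming distance is 6.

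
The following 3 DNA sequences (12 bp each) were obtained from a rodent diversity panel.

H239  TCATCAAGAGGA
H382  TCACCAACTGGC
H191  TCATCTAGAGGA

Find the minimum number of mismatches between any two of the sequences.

1

Pairwise Hamming distances:
  H239 vs H382: 4
  H239 vs H191: 1
  H382 vs H191: 5
The smallest is 1, between H239 and H191.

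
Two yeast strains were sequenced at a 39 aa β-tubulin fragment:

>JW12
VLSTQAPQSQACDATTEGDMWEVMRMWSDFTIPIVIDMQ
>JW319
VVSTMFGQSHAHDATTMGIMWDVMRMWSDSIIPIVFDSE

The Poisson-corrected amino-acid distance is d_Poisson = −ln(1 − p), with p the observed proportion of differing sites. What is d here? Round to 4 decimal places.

The sequences differ at positions 2 (L/V), 5 (Q/M), 6 (A/F), 7 (P/G), 10 (Q/H), 12 (C/H), 17 (E/M), 19 (D/I), 22 (E/D), 30 (F/S), 31 (T/I), 36 (I/F), 38 (M/S), 39 (Q/E).
p = 14/39 = 0.358974.
d = −ln(1 − 0.358974) = −ln(0.641026) = 0.4447.

0.4447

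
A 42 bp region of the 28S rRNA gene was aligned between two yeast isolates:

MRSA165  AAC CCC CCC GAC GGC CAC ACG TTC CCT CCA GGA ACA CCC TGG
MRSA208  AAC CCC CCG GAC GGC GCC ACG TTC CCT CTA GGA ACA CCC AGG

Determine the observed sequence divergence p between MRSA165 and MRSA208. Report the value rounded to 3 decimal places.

Differing sites — 9:C/G; 16:C/G; 17:A/C; 29:C/T; 40:T/A.
There are 5 differences over 42 sites, so p = 5/42 = 0.119.

0.119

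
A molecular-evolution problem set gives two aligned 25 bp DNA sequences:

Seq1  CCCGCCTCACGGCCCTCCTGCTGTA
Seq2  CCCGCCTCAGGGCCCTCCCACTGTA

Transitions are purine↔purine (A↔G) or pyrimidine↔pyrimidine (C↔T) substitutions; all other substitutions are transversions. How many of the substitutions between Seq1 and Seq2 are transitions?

The sequences differ at positions 10 (C/G, transversion), 19 (T/C, transition), 20 (G/A, transition).
Of the 3 differences, 2 transitions and 1 transversion, so the answer is 2.

2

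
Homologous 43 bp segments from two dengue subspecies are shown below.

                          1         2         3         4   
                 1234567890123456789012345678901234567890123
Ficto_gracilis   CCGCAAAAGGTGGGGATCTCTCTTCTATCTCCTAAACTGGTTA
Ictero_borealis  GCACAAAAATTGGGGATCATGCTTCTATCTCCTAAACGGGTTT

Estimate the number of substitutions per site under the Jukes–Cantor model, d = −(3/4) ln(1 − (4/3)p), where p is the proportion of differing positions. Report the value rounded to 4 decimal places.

Differing sites — 1:C/G; 3:G/A; 9:G/A; 10:G/T; 19:T/A; 20:C/T; 21:T/G; 38:T/G; 43:A/T.
p = 9/43 = 0.209302.
d = −0.75 · ln(1 − (4/3)·0.209302) = −0.75 · ln(0.720931) = −0.75 · (-0.327212) = 0.2454.

0.2454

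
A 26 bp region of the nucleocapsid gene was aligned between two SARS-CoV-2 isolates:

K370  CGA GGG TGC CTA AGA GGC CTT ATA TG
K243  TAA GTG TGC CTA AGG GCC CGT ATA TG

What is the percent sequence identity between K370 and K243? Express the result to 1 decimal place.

Differing sites — 1:C/T; 2:G/A; 5:G/T; 15:A/G; 17:G/C; 20:T/G.
20 of the 26 sites match, so the percent identity is 20/26 × 100 = 76.9%.

76.9%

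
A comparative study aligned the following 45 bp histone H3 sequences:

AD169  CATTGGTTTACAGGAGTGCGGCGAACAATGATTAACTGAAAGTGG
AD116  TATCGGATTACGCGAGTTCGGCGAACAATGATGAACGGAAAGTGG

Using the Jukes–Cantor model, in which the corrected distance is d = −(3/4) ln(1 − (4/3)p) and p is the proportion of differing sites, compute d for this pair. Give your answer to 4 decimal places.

0.2029

Mismatches occur at site 1 (C↔T), site 4 (T↔C), site 7 (T↔A), site 12 (A↔G), site 13 (G↔C), site 18 (G↔T), site 33 (T↔G), site 37 (T↔G).
p = 8/45 = 0.177778.
d = −0.75 · ln(1 − (4/3)·0.177778) = −0.75 · ln(0.762963) = −0.75 · (-0.270546) = 0.2029.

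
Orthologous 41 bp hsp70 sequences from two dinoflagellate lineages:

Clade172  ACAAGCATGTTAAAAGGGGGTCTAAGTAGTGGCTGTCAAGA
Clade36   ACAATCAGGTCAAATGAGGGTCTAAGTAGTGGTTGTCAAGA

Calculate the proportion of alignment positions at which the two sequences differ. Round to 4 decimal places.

Differing sites — 5:G/T; 8:T/G; 11:T/C; 15:A/T; 17:G/A; 33:C/T.
There are 6 differences over 41 sites, so p = 6/41 = 0.1463.

0.1463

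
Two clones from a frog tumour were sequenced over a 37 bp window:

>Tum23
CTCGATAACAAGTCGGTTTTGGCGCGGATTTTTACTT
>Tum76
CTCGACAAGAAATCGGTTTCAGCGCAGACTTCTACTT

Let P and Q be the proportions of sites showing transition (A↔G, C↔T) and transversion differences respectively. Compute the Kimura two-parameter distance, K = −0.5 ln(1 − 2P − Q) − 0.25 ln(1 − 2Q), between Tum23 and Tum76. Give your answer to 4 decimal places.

The sequences differ at positions 6 (T/C, transition), 9 (C/G, transversion), 12 (G/A, transition), 20 (T/C, transition), 21 (G/A, transition), 26 (G/A, transition), 29 (T/C, transition), 32 (T/C, transition).
Of the 8 differences, 7 transitions and 1 transversion over 37 sites: P = 7/37 = 0.189189, Q = 1/37 = 0.027027.
d = −0.5·ln(0.594595) − 0.25·ln(0.945946) = −0.5·(-0.519875) − 0.25·(-0.055570) = 0.2738.

0.2738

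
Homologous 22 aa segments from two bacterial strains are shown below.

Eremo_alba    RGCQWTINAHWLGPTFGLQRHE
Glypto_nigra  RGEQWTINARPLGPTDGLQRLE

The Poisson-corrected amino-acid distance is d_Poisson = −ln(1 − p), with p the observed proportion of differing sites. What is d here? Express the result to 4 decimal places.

0.2578

Differing sites — 3:C/E; 10:H/R; 11:W/P; 16:F/D; 21:H/L.
p = 5/22 = 0.227273.
d = −ln(1 − 0.227273) = −ln(0.772727) = 0.2578.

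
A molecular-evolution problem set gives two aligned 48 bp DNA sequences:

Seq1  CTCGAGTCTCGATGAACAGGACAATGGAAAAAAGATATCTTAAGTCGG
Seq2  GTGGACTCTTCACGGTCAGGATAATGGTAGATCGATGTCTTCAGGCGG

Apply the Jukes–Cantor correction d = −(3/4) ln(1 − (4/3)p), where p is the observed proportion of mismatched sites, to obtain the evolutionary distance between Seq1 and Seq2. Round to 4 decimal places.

0.4408

The sequences differ at positions 1 (C/G), 3 (C/G), 6 (G/C), 10 (C/T), 11 (G/C), 13 (T/C), 15 (A/G), 16 (A/T), 22 (C/T), 28 (A/T), 30 (A/G), 32 (A/T), 33 (A/C), 37 (A/G), 42 (A/C), 45 (T/G).
p = 16/48 = 0.333333.
d = −0.75 · ln(1 − (4/3)·0.333333) = −0.75 · ln(0.555556) = −0.75 · (-0.587786) = 0.4408.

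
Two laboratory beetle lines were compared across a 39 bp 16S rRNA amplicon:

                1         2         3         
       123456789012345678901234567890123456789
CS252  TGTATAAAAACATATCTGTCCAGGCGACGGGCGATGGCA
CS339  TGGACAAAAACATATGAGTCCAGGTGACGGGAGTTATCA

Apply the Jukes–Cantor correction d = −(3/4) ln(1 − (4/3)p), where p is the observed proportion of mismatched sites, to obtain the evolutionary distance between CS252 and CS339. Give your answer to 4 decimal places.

Mismatches occur at site 3 (T/G), site 5 (T/C), site 16 (C/G), site 17 (T/A), site 25 (C/T), site 32 (C/A), site 34 (A/T), site 36 (G/A), site 37 (G/T).
p = 9/39 = 0.230769.
d = −0.75 · ln(1 − (4/3)·0.230769) = −0.75 · ln(0.692308) = −0.75 · (-0.367724) = 0.2758.

0.2758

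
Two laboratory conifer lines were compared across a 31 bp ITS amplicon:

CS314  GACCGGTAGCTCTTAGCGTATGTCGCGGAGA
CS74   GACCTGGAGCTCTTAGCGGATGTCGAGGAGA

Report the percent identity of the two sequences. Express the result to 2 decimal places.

Differing sites — 5:G/T; 7:T/G; 19:T/G; 26:C/A.
27 of the 31 sites match, so the percent identity is 27/31 × 100 = 87.10%.

87.10%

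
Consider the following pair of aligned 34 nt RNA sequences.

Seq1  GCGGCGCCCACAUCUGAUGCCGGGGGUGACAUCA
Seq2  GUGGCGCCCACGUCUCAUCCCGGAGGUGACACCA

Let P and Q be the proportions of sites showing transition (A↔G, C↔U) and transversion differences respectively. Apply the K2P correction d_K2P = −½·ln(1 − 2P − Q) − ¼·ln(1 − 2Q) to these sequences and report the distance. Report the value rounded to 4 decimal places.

Differing sites — 2:C/U (Ti); 12:A/G (Ti); 16:G/C (Tv); 19:G/C (Tv); 24:G/A (Ti); 32:U/C (Ti).
Of the 6 differences, 4 transitions and 2 transversions over 34 sites: P = 4/34 = 0.117647, Q = 2/34 = 0.058824.
d = −0.5·ln(0.705882) − 0.25·ln(0.882352) = −0.5·(-0.348307) − 0.25·(-0.125164) = 0.2054.

0.2054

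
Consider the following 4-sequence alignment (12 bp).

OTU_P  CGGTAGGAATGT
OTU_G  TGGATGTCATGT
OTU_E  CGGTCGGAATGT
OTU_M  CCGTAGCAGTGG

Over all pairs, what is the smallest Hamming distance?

Pairwise Hamming distances:
  OTU_P vs OTU_G: 5
  OTU_P vs OTU_E: 1
  OTU_P vs OTU_M: 4
  OTU_G vs OTU_E: 5
  OTU_G vs OTU_M: 8
  OTU_E vs OTU_M: 5
The smallest is 1, between OTU_P and OTU_E.

1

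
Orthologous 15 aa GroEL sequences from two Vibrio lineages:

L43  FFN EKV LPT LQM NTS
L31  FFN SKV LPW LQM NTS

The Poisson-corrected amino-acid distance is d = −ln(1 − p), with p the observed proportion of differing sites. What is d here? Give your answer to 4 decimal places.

Mismatches occur at site 4 (E↔S), site 9 (T↔W).
p = 2/15 = 0.133333.
d = −ln(1 − 0.133333) = −ln(0.866667) = 0.1431.

0.1431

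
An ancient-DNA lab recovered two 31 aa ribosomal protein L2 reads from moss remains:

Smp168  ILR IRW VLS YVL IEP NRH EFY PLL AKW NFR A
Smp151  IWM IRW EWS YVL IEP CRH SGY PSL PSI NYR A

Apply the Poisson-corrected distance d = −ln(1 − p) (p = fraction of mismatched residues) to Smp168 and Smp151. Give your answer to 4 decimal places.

Mismatches occur at site 2 (L→W), site 3 (R→M), site 7 (V→E), site 8 (L→W), site 16 (N→C), site 19 (E→S), site 20 (F→G), site 23 (L→S), site 25 (A→P), site 26 (K→S), site 27 (W→I), site 29 (F→Y).
p = 12/31 = 0.387097.
d = −ln(1 − 0.387097) = −ln(0.612903) = 0.4895.

0.4895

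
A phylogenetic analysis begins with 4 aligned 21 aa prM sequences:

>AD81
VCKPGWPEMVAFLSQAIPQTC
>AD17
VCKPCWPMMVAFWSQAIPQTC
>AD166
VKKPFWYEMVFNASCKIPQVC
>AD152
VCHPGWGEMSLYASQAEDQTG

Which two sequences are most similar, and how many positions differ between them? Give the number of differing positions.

Pairwise Hamming distances:
  AD81 vs AD17: 3
  AD81 vs AD166: 9
  AD81 vs AD152: 9
  AD17 vs AD166: 10
  AD17 vs AD152: 11
  AD166 vs AD152: 13
The smallest is 3, between AD81 and AD17.

3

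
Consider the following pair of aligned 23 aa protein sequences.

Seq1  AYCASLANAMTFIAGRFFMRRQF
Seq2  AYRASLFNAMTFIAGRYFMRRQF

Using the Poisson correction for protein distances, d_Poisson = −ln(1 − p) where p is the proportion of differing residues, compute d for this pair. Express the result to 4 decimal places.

Mismatches occur at site 3 (C→R), site 7 (A→F), site 17 (F→Y).
p = 3/23 = 0.130435.
d = −ln(1 − 0.130435) = −ln(0.869565) = 0.1398.

0.1398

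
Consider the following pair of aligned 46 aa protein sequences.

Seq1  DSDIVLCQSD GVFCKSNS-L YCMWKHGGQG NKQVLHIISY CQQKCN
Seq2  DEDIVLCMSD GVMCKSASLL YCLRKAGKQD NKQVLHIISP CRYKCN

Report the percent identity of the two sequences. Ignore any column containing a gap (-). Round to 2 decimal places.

Excluding the 1 gap column leaves 45 comparable sites.
Differing sites — 2:S/E; 8:Q/M; 13:F/M; 17:N/A; 23:M/L; 24:W/R; 26:H/A; 28:G/K; 30:G/D; 40:Y/P; 42:Q/R; 43:Q/Y.
33 of the 45 comparable sites match, so the percent identity is 33/45 × 100 = 73.33%.

73.33%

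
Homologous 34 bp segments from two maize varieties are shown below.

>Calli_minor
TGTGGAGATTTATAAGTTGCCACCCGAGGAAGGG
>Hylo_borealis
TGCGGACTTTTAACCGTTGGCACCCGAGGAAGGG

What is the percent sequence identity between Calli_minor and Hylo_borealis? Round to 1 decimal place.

79.4%

Mismatches occur at site 3 (T→C), site 7 (G→C), site 8 (A→T), site 13 (T→A), site 14 (A→C), site 15 (A→C), site 20 (C→G).
27 of the 34 sites match, so the percent identity is 27/34 × 100 = 79.4%.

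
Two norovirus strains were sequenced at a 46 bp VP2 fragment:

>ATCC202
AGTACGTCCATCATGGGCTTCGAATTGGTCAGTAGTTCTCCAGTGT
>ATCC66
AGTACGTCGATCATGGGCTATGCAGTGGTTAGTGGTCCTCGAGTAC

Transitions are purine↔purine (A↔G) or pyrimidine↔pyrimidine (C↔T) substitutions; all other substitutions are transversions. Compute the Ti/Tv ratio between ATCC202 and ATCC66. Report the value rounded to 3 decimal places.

1.200

The sequences differ at positions 9 (C/G, transversion), 20 (T/A, transversion), 21 (C/T, transition), 23 (A/C, transversion), 25 (T/G, transversion), 30 (C/T, transition), 34 (A/G, transition), 37 (T/C, transition), 41 (C/G, transversion), 45 (G/A, transition), 46 (T/C, transition).
Of the 11 differences, 6 transitions and 5 transversions, so Ti/Tv = 6/5 = 1.200.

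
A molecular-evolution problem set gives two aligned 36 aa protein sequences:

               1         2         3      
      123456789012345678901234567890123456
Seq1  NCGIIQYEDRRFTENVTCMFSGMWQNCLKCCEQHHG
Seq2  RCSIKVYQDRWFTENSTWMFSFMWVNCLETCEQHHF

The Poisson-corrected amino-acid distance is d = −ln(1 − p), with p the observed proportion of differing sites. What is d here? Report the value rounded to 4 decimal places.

Differing sites — 1:N/R; 3:G/S; 5:I/K; 6:Q/V; 8:E/Q; 11:R/W; 16:V/S; 18:C/W; 22:G/F; 25:Q/V; 29:K/E; 30:C/T; 36:G/F.
p = 13/36 = 0.361111.
d = −ln(1 − 0.361111) = −ln(0.638889) = 0.4480.

0.4480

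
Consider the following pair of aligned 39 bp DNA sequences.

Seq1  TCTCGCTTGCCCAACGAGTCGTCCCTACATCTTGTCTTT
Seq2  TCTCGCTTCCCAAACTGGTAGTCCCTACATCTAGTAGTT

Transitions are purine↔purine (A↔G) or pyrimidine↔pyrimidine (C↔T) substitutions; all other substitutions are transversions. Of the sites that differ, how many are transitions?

Differing sites — 9:G/C (Tv); 12:C/A (Tv); 16:G/T (Tv); 17:A/G (Ti); 20:C/A (Tv); 33:T/A (Tv); 36:C/A (Tv); 37:T/G (Tv).
Of the 8 differences, 1 transition and 7 transversions, so the answer is 1.

1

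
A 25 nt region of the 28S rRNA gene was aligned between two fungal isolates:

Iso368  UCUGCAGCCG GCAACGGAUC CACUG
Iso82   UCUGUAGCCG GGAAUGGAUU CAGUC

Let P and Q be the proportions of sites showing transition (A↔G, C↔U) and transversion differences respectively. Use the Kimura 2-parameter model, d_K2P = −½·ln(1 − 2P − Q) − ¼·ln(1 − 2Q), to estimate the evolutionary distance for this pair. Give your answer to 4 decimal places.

0.2918

The sequences differ at positions 5 (C/U, transition), 12 (C/G, transversion), 15 (C/U, transition), 20 (C/U, transition), 23 (C/G, transversion), 25 (G/C, transversion).
Of the 6 differences, 3 transitions and 3 transversions over 25 sites: P = 3/25 = 0.120000, Q = 3/25 = 0.120000.
d = −0.5·ln(0.640000) − 0.25·ln(0.760000) = −0.5·(-0.446287) − 0.25·(-0.274437) = 0.2918.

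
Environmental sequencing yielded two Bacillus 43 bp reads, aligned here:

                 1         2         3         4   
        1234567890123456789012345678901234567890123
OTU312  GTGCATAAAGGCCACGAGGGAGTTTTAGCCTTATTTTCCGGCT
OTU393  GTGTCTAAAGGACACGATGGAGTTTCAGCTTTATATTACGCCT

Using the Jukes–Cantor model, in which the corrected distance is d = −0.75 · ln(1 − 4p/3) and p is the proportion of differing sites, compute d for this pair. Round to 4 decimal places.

Mismatches occur at site 4 (C/T), site 5 (A/C), site 12 (C/A), site 18 (G/T), site 26 (T/C), site 30 (C/T), site 35 (T/A), site 38 (C/A), site 41 (G/C).
p = 9/43 = 0.209302.
d = −0.75 · ln(1 − (4/3)·0.209302) = −0.75 · ln(0.720931) = −0.75 · (-0.327212) = 0.2454.

0.2454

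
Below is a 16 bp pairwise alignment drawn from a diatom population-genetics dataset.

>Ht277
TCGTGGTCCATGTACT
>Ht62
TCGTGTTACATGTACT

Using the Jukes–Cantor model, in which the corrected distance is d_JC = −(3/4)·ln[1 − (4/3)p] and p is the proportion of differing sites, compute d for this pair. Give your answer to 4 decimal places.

0.1367

Differing sites — 6:G/T; 8:C/A.
p = 2/16 = 0.125000.
d = −0.75 · ln(1 − (4/3)·0.125000) = −0.75 · ln(0.833333) = −0.75 · (-0.182322) = 0.1367.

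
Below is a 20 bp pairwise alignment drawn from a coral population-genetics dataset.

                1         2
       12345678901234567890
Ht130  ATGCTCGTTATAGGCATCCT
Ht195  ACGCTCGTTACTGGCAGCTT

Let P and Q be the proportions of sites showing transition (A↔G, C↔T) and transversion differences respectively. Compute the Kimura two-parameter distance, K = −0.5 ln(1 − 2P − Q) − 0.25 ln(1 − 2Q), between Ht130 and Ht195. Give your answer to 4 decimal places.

Mismatches occur at site 2 (T→C, transition), site 11 (T→C, transition), site 12 (A→T, transversion), site 17 (T→G, transversion), site 19 (C→T, transition).
Of the 5 differences, 3 transitions and 2 transversions over 20 sites: P = 3/20 = 0.150000, Q = 2/20 = 0.100000.
d = −0.5·ln(0.600000) − 0.25·ln(0.800000) = −0.5·(-0.510826) − 0.25·(-0.223144) = 0.3112.

0.3112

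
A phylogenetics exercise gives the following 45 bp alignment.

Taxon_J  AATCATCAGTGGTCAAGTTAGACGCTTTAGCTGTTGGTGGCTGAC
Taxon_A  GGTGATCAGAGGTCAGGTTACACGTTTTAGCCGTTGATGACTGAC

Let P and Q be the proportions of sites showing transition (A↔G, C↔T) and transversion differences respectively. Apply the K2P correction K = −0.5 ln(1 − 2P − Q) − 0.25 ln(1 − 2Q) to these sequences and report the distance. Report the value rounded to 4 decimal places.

0.2730

The sequences differ at positions 1 (A/G, transition), 2 (A/G, transition), 4 (C/G, transversion), 10 (T/A, transversion), 16 (A/G, transition), 21 (G/C, transversion), 25 (C/T, transition), 32 (T/C, transition), 37 (G/A, transition), 40 (G/A, transition).
Of the 10 differences, 7 transitions and 3 transversions over 45 sites: P = 7/45 = 0.155556, Q = 3/45 = 0.066667.
d = −0.5·ln(0.622221) − 0.25·ln(0.866666) = −0.5·(-0.474460) − 0.25·(-0.143102) = 0.2730.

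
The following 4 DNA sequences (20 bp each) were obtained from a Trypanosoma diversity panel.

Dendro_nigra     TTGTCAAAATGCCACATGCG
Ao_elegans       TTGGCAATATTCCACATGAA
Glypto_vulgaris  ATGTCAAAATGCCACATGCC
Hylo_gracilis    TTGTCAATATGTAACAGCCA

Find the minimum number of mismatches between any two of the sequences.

Pairwise Hamming distances:
  Dendro_nigra vs Ao_elegans: 5
  Dendro_nigra vs Glypto_vulgaris: 2
  Dendro_nigra vs Hylo_gracilis: 6
  Ao_elegans vs Glypto_vulgaris: 6
  Ao_elegans vs Hylo_gracilis: 7
  Glypto_vulgaris vs Hylo_gracilis: 7
The smallest is 2, between Dendro_nigra and Glypto_vulgaris.

2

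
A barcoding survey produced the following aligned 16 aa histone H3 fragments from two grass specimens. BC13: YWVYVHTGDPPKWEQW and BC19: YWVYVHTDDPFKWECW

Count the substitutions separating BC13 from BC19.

Mismatches occur at site 8 (G→D), site 11 (P→F), site 15 (Q→C).
That gives 3 mismatches out of 16 aligned sites, so the Hamming distance is 3.

3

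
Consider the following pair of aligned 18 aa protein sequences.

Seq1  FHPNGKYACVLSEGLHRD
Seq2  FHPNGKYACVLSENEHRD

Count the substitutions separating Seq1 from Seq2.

2

Mismatches occur at site 14 (G→N), site 15 (L→E).
That gives 2 mismatches out of 18 aligned sites, so the Hamming distance is 2.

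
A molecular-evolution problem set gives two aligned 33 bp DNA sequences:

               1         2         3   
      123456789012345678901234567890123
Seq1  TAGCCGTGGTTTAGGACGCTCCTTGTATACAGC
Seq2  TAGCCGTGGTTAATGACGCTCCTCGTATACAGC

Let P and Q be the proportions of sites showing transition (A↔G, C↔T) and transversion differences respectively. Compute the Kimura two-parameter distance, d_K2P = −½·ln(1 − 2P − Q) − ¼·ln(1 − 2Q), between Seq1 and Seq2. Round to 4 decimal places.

0.0969

Mismatches occur at site 12 (T↔A, transversion), site 14 (G↔T, transversion), site 24 (T↔C, transition).
Of the 3 differences, 1 transition and 2 transversions over 33 sites: P = 1/33 = 0.030303, Q = 2/33 = 0.060606.
d = −0.5·ln(0.878788) − 0.25·ln(0.878788) = −0.5·(-0.129212) − 0.25·(-0.129212) = 0.0969.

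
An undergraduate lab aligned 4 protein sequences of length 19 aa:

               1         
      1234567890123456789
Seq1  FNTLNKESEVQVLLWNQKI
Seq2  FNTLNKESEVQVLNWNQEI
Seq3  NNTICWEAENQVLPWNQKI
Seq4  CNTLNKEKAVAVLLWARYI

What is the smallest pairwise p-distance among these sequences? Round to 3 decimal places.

Pairwise Hamming distances:
  Seq1 vs Seq2: 2
  Seq1 vs Seq3: 7
  Seq1 vs Seq4: 7
  Seq2 vs Seq3: 8
  Seq2 vs Seq4: 8
  Seq3 vs Seq4: 12
The smallest is 2 mismatches, between Seq1 and Seq2; p = 2/19 = 0.105.

0.105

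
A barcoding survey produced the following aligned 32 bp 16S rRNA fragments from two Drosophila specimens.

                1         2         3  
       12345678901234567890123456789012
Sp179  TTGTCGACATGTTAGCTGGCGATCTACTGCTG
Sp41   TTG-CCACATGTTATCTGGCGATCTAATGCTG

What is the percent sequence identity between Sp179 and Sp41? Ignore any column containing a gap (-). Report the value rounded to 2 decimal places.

90.32%

Excluding the 1 gap column leaves 31 comparable sites.
The sequences differ at positions 6 (G/C), 15 (G/T), 27 (C/A).
28 of the 31 comparable sites match, so the percent identity is 28/31 × 100 = 90.32%.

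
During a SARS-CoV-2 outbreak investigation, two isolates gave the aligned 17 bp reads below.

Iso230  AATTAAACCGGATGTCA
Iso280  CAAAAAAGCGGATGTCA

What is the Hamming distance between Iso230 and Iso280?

4

Mismatches occur at site 1 (A/C), site 3 (T/A), site 4 (T/A), site 8 (C/G).
That gives 4 mismatches out of 17 aligned sites, so the Hamming distance is 4.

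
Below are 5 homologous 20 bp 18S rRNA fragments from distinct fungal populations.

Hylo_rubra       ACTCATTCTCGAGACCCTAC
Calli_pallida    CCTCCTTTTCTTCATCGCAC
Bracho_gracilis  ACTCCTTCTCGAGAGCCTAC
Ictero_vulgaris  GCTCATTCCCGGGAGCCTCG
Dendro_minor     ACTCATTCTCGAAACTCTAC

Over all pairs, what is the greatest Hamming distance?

Pairwise Hamming distances:
  Hylo_rubra vs Calli_pallida: 9
  Hylo_rubra vs Bracho_gracilis: 2
  Hylo_rubra vs Ictero_vulgaris: 6
  Hylo_rubra vs Dendro_minor: 2
  Calli_pallida vs Bracho_gracilis: 8
  Calli_pallida vs Ictero_vulgaris: 12
  Calli_pallida vs Dendro_minor: 10
  Bracho_gracilis vs Ictero_vulgaris: 6
  Bracho_gracilis vs Dendro_minor: 4
  Ictero_vulgaris vs Dendro_minor: 8
The largest is 12, between Calli_pallida and Ictero_vulgaris.

12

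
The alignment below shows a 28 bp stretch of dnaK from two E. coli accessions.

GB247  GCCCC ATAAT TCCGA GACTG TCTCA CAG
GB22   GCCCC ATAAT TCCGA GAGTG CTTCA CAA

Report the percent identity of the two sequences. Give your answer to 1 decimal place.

Differing sites — 18:C/G; 21:T/C; 22:C/T; 28:G/A.
24 of the 28 sites match, so the percent identity is 24/28 × 100 = 85.7%.

85.7%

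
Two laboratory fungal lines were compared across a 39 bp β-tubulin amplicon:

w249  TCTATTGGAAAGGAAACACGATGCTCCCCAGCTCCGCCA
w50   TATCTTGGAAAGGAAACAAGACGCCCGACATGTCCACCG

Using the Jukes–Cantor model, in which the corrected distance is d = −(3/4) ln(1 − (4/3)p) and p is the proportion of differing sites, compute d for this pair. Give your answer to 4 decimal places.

Differing sites — 2:C/A; 4:A/C; 19:C/A; 22:T/C; 25:T/C; 27:C/G; 28:C/A; 31:G/T; 32:C/G; 36:G/A; 39:A/G.
p = 11/39 = 0.282051.
d = −0.75 · ln(1 − (4/3)·0.282051) = −0.75 · ln(0.623932) = −0.75 · (-0.471714) = 0.3538.

0.3538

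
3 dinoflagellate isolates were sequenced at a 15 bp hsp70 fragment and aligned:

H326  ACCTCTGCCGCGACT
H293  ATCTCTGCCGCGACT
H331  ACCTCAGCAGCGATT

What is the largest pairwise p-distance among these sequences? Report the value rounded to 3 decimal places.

Pairwise Hamming distances:
  H326 vs H293: 1
  H326 vs H331: 3
  H293 vs H331: 4
The largest is 4 mismatches, between H293 and H331; p = 4/15 = 0.267.

0.267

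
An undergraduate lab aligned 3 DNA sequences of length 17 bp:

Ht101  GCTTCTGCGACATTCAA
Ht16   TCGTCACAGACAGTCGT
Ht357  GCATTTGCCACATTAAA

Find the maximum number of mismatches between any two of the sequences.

Pairwise Hamming distances:
  Ht101 vs Ht16: 8
  Ht101 vs Ht357: 4
  Ht16 vs Ht357: 11
The largest is 11, between Ht16 and Ht357.

11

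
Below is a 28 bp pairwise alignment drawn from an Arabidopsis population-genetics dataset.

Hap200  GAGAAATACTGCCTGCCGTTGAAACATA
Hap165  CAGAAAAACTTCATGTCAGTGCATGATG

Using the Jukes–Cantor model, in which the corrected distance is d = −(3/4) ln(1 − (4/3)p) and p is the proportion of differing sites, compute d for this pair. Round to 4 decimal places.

Mismatches occur at site 1 (G→C), site 7 (T→A), site 11 (G→T), site 13 (C→A), site 16 (C→T), site 18 (G→A), site 19 (T→G), site 22 (A→C), site 24 (A→T), site 25 (C→G), site 28 (A→G).
p = 11/28 = 0.392857.
d = −0.75 · ln(1 − (4/3)·0.392857) = −0.75 · ln(0.476191) = −0.75 · (-0.741936) = 0.5565.

0.5565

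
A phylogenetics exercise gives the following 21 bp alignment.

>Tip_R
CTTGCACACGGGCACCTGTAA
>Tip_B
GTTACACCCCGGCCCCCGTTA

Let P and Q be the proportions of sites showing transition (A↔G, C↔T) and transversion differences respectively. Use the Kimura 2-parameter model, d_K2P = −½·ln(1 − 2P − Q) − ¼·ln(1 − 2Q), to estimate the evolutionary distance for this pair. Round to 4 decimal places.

The sequences differ at positions 1 (C/G, transversion), 4 (G/A, transition), 8 (A/C, transversion), 10 (G/C, transversion), 14 (A/C, transversion), 17 (T/C, transition), 20 (A/T, transversion).
Of the 7 differences, 2 transitions and 5 transversions over 21 sites: P = 2/21 = 0.095238, Q = 5/21 = 0.238095.
d = −0.5·ln(0.571429) − 0.25·ln(0.523810) = −0.5·(-0.559615) − 0.25·(-0.646626) = 0.4415.

0.4415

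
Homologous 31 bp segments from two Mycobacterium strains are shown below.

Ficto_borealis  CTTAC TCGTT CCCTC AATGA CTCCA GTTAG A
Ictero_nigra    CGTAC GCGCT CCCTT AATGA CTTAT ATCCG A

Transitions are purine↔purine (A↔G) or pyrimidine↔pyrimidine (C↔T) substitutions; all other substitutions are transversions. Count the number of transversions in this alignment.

5

The sequences differ at positions 2 (T/G, transversion), 6 (T/G, transversion), 9 (T/C, transition), 15 (C/T, transition), 23 (C/T, transition), 24 (C/A, transversion), 25 (A/T, transversion), 26 (G/A, transition), 28 (T/C, transition), 29 (A/C, transversion).
Of the 10 differences, 5 transitions and 5 transversions, so the answer is 5.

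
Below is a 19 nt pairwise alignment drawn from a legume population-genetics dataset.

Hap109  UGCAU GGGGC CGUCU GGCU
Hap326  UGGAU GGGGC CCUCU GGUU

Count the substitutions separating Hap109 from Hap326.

Differing sites — 3:C/G; 12:G/C; 18:C/U.
That gives 3 mismatches out of 19 aligned sites, so the Hamming distance is 3.

3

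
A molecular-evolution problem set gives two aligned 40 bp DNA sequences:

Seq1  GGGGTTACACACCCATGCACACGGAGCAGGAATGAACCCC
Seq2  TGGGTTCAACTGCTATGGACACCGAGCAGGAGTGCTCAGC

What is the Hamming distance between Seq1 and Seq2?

The sequences differ at positions 1 (G/T), 7 (A/C), 8 (C/A), 11 (A/T), 12 (C/G), 14 (C/T), 18 (C/G), 23 (G/C), 32 (A/G), 35 (A/C), 36 (A/T), 38 (C/A), 39 (C/G).
That gives 13 mismatches out of 40 aligned sites, so the Hamming distance is 13.

13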